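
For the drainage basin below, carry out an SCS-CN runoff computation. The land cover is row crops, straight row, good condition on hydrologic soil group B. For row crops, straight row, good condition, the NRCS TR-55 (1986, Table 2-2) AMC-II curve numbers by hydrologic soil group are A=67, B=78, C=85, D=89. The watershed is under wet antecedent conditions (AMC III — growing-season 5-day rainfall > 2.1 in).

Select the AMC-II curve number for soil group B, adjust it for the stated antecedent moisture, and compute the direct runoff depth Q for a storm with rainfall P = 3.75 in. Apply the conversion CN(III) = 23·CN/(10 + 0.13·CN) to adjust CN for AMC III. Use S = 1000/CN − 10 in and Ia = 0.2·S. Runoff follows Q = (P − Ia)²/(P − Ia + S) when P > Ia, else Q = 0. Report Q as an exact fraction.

Q = 6325225/2436252 in ≈ 2.596 in

NRCS table: row crops, straight row, good condition, soil group B → CN(II) = 78
Wet (AMC III): CN(III) = 23·78/(10 + 0.13·78) = 1794/(1007/50) = 89700/1007 ≈ 89.076
S = 1000/(89700/1007) − 10 = 1100/897 in ≈ 1.226 in
Ia = 0.2·(1100/897) = 220/897 in ≈ 0.245 in
Since P=3.750 > Ia=0.245: effective rainfall P−Ia = 12575/3588 in
Runoff Q = (P−Ia)²/(P−Ia+S) = (3.505)²/(3.505+1.226) = 6325225/2436252 ≈ 2.596 in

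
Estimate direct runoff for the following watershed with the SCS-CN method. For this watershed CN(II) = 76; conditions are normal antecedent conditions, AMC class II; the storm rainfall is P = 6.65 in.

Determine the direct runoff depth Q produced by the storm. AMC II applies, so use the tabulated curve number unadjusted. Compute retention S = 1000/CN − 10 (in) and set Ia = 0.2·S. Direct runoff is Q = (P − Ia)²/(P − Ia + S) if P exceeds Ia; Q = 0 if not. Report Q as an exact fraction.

Q = 5230369/1325060 in ≈ 3.947 in

AMC II — tabulated CN = 76 applies directly.
S = 1000/76 − 10 = 60/19 in ≈ 3.158 in
Initial abstraction Ia = S/5 = (60/19)/5 = 12/19 ≈ 0.632 in
Excess rainfall: 6.650 − 0.632 = 6.018 in; P > Ia so Q > 0
Runoff Q = (P−Ia)²/(P−Ia+S) = (6.018)²/(6.018+3.158) = 5230369/1325060 ≈ 3.947 in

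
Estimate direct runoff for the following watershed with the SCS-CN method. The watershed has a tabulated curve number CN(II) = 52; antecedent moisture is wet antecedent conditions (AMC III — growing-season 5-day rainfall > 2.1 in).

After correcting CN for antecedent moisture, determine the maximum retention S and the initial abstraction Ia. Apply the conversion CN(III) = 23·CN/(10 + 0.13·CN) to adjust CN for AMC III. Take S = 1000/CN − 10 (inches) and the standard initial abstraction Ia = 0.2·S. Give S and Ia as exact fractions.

S = 1200/299 in ≈ 4.013 in; Ia = 240/299 in ≈ 0.803 in

CN(III) from CN(II)=52: (23·52)/(10 + 0.13·52) = 29900/419 ≈ 71.360
Max retention: S = 1000/(29900/419) − 10 = 1200/299 in (≈ 4.013 in)
Ia = 0.2S: 0.2·4.013 = 0.803 in (exactly 240/299)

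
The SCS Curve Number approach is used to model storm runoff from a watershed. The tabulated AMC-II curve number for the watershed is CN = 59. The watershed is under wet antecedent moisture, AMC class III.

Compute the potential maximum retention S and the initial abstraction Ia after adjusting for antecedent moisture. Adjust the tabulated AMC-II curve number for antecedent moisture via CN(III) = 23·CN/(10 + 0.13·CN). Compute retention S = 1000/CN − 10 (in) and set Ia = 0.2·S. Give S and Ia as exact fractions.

Adjust CN=59 to AMC III: 23·59/(10 + 0.13·59) → 1357 ÷ (1767/100) = 135700/1767 ≈ 76.797
Max retention: S = 1000/(135700/1767) − 10 = 4100/1357 in (≈ 3.021 in)
Initial abstraction Ia = S/5 = (4100/1357)/5 = 820/1357 ≈ 0.604 in

S = 4100/1357 in ≈ 3.021 in; Ia = 820/1357 in ≈ 0.604 in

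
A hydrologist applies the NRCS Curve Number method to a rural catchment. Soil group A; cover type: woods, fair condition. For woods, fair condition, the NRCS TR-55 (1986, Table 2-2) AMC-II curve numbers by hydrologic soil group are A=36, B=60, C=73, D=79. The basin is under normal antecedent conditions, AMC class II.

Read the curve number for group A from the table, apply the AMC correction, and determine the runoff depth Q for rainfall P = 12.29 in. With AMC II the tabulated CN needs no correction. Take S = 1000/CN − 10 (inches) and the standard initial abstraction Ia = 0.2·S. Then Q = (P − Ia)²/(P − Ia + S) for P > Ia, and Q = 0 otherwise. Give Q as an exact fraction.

Q = 61795321/21474900 in ≈ 2.878 in

NRCS table: woods, fair condition, soil group A → CN(II) = 36
Average conditions: CN = 36 (no AMC adjustment).
Retention S: 1000/CN − 10 with CN=36.000 → S = 160/9 ≈ 17.778 in
Initial abstraction Ia = S/5 = (160/9)/5 = 32/9 ≈ 3.556 in
P − Ia = 12.290 − 3.556 = 7861/900 ≈ 8.734 in (> 0, runoff occurs)
Q: (7861/900)² ÷ (23861/900) = 61795321/21474900 in (≈ 2.878 in)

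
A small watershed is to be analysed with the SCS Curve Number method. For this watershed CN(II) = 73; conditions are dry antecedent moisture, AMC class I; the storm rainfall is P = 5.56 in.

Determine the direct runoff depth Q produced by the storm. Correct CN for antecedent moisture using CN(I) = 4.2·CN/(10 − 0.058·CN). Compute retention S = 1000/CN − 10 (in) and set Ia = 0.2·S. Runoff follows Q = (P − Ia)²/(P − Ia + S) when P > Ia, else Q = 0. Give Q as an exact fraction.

CN(I) from CN(II)=73: (4.2·73)/(10 − 0.058·73) = 51100/961 ≈ 53.174
Max retention: S = 1000/(51100/961) − 10 = 4500/511 in (≈ 8.806 in)
Ia = 0.2S: 0.2·8.806 = 1.761 in (exactly 900/511)
Excess rainfall: 5.560 − 1.761 = 3.799 in; P > Ia so Q > 0
Q: (48529/12775)² ÷ (161029/12775) = 2355063841/2057145475 in (≈ 1.145 in)

Q = 2355063841/2057145475 in ≈ 1.145 in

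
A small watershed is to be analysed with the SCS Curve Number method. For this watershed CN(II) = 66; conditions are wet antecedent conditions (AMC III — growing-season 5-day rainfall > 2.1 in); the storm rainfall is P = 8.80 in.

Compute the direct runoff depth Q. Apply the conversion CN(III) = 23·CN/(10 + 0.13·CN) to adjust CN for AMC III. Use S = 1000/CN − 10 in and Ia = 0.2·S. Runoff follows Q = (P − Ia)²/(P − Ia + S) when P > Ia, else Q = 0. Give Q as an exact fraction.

Q = 251159104/38135955 in ≈ 6.586 in

Adjust CN=66 to AMC III: 23·66/(10 + 0.13·66) → 1518 ÷ (929/50) = 75900/929 ≈ 81.701
Retention S: 1000/CN − 10 with CN=81.701 → S = 1700/759 ≈ 2.240 in
Ia = 0.2S: 0.2·2.240 = 0.448 in (exactly 340/759)
Since P=8.800 > Ia=0.448: effective rainfall P−Ia = 31696/3795 in
Q: (31696/3795)² ÷ (40196/3795) = 251159104/38135955 in (≈ 6.586 in)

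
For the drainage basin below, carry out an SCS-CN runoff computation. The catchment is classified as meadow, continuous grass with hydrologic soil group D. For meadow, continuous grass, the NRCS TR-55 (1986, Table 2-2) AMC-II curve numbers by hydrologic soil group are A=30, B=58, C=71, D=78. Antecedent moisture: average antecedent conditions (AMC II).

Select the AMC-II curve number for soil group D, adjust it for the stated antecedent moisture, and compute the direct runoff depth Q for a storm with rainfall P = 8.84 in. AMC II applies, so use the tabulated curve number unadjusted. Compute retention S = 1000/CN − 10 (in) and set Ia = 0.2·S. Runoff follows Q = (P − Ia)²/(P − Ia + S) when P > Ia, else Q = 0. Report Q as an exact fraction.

NRCS table: meadow, continuous grass, soil group D → CN(II) = 78
AMC II — tabulated CN = 78 applies directly.
S = 1000/78 − 10 = 110/39 in ≈ 2.821 in
Initial abstraction Ia = S/5 = (110/39)/5 = 22/39 ≈ 0.564 in
P − Ia = 8.840 − 0.564 = 8069/975 ≈ 8.276 in (> 0, runoff occurs)
Q = (8069/975)²/((8069/975) + 110/39) = (65108761/950625)/(10819/975) = 65108761/10548525 in ≈ 6.172 in

Q = 65108761/10548525 in ≈ 6.172 in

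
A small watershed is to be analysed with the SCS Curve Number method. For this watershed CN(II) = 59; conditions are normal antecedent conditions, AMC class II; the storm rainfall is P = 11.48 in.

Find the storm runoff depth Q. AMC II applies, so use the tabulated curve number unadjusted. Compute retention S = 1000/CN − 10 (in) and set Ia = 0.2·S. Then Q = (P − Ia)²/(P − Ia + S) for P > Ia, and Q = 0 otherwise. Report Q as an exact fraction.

AMC II — tabulated CN = 59 applies directly.
Max retention: S = 1000/59 − 10 = 410/59 in (≈ 6.949 in)
Initial abstraction Ia = S/5 = (410/59)/5 = 82/59 ≈ 1.390 in
Since P=11.480 > Ia=1.390: effective rainfall P−Ia = 14883/1475 in
Q: (14883/1475)² ÷ (25133/1475) = 5402529/904175 in (≈ 5.975 in)

Q = 5402529/904175 in ≈ 5.975 in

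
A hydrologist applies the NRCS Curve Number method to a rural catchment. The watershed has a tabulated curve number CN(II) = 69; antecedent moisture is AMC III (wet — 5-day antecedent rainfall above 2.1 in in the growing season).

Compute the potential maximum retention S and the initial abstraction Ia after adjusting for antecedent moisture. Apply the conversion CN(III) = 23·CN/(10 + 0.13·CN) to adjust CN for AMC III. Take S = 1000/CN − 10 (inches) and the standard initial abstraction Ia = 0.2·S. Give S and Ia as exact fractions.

S = 3100/1587 in ≈ 1.953 in; Ia = 620/1587 in ≈ 0.391 in

CN(III) from CN(II)=69: (23·69)/(10 + 0.13·69) = 158700/1897 ≈ 83.658
S = 1000/(158700/1897) − 10 = 3100/1587 in ≈ 1.953 in
Ia = 0.2S: 0.2·1.953 = 0.391 in (exactly 620/1587)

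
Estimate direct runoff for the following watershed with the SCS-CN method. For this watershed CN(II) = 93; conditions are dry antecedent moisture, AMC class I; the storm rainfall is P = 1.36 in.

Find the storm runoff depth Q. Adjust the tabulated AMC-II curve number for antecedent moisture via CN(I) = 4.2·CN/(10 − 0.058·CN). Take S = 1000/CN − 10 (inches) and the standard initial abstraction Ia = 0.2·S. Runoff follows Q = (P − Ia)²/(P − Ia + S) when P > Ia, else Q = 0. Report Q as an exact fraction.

Adjust CN=93 to AMC I: 4.2·93/(10 − 0.058·93) → (1953/5) ÷ (2303/500) = 27900/329 ≈ 84.802
Retention S: 1000/CN − 10 with CN=84.802 → S = 500/279 ≈ 1.792 in
Ia = 0.2·(500/279) = 100/279 in ≈ 0.358 in
Since P=1.360 > Ia=0.358: effective rainfall P−Ia = 6986/6975 in
Q: (6986/6975)² ÷ (19486/6975) = 24402098/67957425 in (≈ 0.359 in)

Q = 24402098/67957425 in ≈ 0.359 in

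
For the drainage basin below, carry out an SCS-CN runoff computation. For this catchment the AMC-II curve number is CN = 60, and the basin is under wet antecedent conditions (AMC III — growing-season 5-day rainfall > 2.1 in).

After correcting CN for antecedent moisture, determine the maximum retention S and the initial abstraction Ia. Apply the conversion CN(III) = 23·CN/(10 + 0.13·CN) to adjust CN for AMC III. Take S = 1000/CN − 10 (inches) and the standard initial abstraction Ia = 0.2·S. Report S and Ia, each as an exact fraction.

Wet (AMC III): CN(III) = 23·60/(10 + 0.13·60) = 1380/(89/5) = 6900/89 ≈ 77.528
Retention S: 1000/CN − 10 with CN=77.528 → S = 200/69 ≈ 2.899 in
Initial abstraction Ia = S/5 = (200/69)/5 = 40/69 ≈ 0.580 in

S = 200/69 in ≈ 2.899 in; Ia = 40/69 in ≈ 0.580 in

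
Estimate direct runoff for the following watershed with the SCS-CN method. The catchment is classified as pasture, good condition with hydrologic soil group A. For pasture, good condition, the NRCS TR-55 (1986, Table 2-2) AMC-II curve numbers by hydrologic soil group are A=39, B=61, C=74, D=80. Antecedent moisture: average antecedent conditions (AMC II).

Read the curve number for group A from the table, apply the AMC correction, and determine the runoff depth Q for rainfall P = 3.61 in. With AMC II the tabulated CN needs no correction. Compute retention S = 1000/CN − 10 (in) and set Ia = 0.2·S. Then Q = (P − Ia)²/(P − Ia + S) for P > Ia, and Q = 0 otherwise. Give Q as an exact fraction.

NRCS table: pasture, good condition, soil group A → CN(II) = 39
AMC II — tabulated CN = 39 applies directly.
S = 1000/39 − 10 = 610/39 in ≈ 15.641 in
Initial abstraction Ia = S/5 = (610/39)/5 = 122/39 ≈ 3.128 in
P − Ia = 3.610 − 3.128 = 1879/3900 ≈ 0.482 in (> 0, runoff occurs)
Runoff Q = (P−Ia)²/(P−Ia+S) = (0.482)²/(0.482+15.641) = 3530641/245228100 ≈ 0.014 in

Q = 3530641/245228100 in ≈ 0.014 in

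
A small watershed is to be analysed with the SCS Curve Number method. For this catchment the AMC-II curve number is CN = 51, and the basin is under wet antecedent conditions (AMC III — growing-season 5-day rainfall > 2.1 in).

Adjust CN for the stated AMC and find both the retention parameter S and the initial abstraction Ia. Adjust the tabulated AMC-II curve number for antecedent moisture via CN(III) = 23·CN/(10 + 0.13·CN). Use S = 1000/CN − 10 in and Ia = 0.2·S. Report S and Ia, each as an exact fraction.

Adjust CN=51 to AMC III: 23·51/(10 + 0.13·51) → 1173 ÷ (1663/100) = 117300/1663 ≈ 70.535
Retention S: 1000/CN − 10 with CN=70.535 → S = 4900/1173 ≈ 4.177 in
Ia = 0.2S: 0.2·4.177 = 0.835 in (exactly 980/1173)

S = 4900/1173 in ≈ 4.177 in; Ia = 980/1173 in ≈ 0.835 in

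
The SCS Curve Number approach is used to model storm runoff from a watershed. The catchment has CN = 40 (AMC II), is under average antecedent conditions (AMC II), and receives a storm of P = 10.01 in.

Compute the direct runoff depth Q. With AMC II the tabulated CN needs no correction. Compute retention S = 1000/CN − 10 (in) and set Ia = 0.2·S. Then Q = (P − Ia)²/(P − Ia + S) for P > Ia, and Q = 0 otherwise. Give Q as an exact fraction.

Q = 491401/220100 in ≈ 2.233 in

AMC II — tabulated CN = 40 applies directly.
S = 1000/40 − 10 = 15 in ≈ 15.000 in
Initial abstraction Ia = S/5 = 15/5 = 3 ≈ 3.000 in
Excess rainfall: 10.010 − 3.000 = 7.010 in; P > Ia so Q > 0
Runoff Q = (P−Ia)²/(P−Ia+S) = (7.010)²/(7.010+15.000) = 491401/220100 ≈ 2.233 in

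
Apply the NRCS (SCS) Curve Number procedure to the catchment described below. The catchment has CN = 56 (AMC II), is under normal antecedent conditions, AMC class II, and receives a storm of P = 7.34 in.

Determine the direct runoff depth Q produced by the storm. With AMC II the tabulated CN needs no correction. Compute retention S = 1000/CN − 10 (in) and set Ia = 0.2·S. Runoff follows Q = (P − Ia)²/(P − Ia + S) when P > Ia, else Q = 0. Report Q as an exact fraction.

Q = 4076361/1669150 in ≈ 2.442 in

CN(II) = 56; AMC II needs no correction.
Retention S: 1000/CN − 10 with CN=56.000 → S = 55/7 ≈ 7.857 in
Ia = 0.2S: 0.2·7.857 = 1.571 in (exactly 11/7)
Since P=7.340 > Ia=1.571: effective rainfall P−Ia = 2019/350 in
Q = (2019/350)²/((2019/350) + 55/7) = (4076361/122500)/(4769/350) = 4076361/1669150 in ≈ 2.442 in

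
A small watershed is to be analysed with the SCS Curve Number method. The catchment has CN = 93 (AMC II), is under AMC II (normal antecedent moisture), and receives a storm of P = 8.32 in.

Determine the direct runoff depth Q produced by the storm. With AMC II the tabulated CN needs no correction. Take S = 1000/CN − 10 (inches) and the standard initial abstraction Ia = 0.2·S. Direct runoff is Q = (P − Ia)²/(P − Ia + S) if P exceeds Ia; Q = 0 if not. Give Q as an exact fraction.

Average conditions: CN = 93 (no AMC adjustment).
S = 1000/93 − 10 = 70/93 in ≈ 0.753 in
Ia = 0.2S: 0.2·0.753 = 0.151 in (exactly 14/93)
Since P=8.320 > Ia=0.151: effective rainfall P−Ia = 18994/2325 in
Runoff Q = (P−Ia)²/(P−Ia+S) = (8.169)²/(8.169+0.753) = 90193009/12057450 ≈ 7.480 in

Q = 90193009/12057450 in ≈ 7.480 in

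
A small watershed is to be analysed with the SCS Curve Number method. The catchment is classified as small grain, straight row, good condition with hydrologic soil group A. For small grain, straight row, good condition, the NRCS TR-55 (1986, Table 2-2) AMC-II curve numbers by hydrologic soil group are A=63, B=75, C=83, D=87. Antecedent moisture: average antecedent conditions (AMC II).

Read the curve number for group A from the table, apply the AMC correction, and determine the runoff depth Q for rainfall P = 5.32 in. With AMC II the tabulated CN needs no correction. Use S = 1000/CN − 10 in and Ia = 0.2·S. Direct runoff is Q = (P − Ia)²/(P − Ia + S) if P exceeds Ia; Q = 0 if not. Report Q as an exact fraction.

Q = 42627841/24851925 in ≈ 1.715 in

NRCS table: small grain, straight row, good condition, soil group A → CN(II) = 63
AMC II — tabulated CN = 63 applies directly.
S = 1000/63 − 10 = 370/63 in ≈ 5.873 in
Initial abstraction Ia = S/5 = (370/63)/5 = 74/63 ≈ 1.175 in
Since P=5.320 > Ia=1.175: effective rainfall P−Ia = 6529/1575 in
Q = (6529/1575)²/((6529/1575) + 370/63) = (42627841/2480625)/(15779/1575) = 42627841/24851925 in ≈ 1.715 in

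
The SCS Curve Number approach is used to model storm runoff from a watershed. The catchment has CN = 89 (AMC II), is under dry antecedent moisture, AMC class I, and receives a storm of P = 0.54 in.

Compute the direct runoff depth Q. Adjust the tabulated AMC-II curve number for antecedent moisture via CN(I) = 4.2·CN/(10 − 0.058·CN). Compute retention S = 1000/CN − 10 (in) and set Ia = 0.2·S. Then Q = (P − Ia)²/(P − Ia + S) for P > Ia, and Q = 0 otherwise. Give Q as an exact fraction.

Dry (AMC I): CN(I) = 4.2·89/(10 − 0.058·89) = (1869/5)/(2419/500) = 186900/2419 ≈ 77.263
Retention S: 1000/CN − 10 with CN=77.263 → S = 5500/1869 ≈ 2.943 in
Ia = 0.2S: 0.2·2.943 = 0.589 in (exactly 1100/1869)
P = 0.540 ≤ Ia = 0.589 in: entire storm abstracted, Q = 0.

Q = 0 in ≈ 0.000 in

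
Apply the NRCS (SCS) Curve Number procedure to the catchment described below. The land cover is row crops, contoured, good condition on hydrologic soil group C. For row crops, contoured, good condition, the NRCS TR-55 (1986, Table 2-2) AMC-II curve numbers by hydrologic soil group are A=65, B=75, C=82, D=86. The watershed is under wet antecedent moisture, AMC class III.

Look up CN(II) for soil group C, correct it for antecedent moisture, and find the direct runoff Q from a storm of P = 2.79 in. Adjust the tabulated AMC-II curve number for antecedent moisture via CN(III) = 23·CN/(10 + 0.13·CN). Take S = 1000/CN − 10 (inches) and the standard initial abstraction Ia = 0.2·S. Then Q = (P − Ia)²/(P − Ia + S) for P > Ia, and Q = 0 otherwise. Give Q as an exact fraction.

Q = 741636289/390119100 in ≈ 1.901 in

NRCS table: row crops, contoured, good condition, soil group C → CN(II) = 82
Adjust CN=82 to AMC III: 23·82/(10 + 0.13·82) → 1886 ÷ (1033/50) = 94300/1033 ≈ 91.288
Max retention: S = 1000/(94300/1033) − 10 = 900/943 in (≈ 0.954 in)
Initial abstraction Ia = S/5 = (900/943)/5 = 180/943 ≈ 0.191 in
P − Ia = 2.790 − 0.191 = 245097/94300 ≈ 2.599 in (> 0, runoff occurs)
Q: (245097/94300)² ÷ (335097/94300) = 741636289/390119100 in (≈ 1.901 in)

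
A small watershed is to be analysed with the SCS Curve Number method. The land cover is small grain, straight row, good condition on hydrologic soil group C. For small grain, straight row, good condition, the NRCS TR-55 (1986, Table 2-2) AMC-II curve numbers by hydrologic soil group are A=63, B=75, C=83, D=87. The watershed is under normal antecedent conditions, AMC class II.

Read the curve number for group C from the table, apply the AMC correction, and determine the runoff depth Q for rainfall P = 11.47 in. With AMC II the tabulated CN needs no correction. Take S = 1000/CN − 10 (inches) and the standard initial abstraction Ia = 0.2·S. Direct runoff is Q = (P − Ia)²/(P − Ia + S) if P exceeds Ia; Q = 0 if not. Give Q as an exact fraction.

NRCS table: small grain, straight row, good condition, soil group C → CN(II) = 83
Average conditions: CN = 83 (no AMC adjustment).
Max retention: S = 1000/83 − 10 = 170/83 in (≈ 2.048 in)
Initial abstraction Ia = S/5 = (170/83)/5 = 34/83 ≈ 0.410 in
Since P=11.470 > Ia=0.410: effective rainfall P−Ia = 91801/8300 in
Q: (91801/8300)² ÷ (108801/8300) = 8427423601/903048300 in (≈ 9.332 in)

Q = 8427423601/903048300 in ≈ 9.332 in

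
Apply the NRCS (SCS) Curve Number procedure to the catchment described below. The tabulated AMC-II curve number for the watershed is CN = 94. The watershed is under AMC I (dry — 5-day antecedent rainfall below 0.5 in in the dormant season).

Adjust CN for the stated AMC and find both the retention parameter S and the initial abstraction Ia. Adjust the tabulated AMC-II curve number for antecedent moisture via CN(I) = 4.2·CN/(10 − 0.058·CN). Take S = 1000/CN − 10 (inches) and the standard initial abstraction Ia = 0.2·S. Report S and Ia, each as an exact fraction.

Adjust CN=94 to AMC I: 4.2·94/(10 − 0.058·94) → (1974/5) ÷ (1137/250) = 32900/379 ≈ 86.807
Retention S: 1000/CN − 10 with CN=86.807 → S = 500/329 ≈ 1.520 in
Initial abstraction Ia = S/5 = (500/329)/5 = 100/329 ≈ 0.304 in

S = 500/329 in ≈ 1.520 in; Ia = 100/329 in ≈ 0.304 in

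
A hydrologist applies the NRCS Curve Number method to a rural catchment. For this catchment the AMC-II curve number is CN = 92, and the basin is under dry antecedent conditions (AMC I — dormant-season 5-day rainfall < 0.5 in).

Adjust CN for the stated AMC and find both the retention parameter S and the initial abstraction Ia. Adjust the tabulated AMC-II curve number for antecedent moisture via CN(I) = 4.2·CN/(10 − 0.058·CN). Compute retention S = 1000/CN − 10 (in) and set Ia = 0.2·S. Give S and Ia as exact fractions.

CN(I) from CN(II)=92: (4.2·92)/(10 − 0.058·92) = 48300/583 ≈ 82.847
Max retention: S = 1000/(48300/583) − 10 = 1000/483 in (≈ 2.070 in)
Initial abstraction Ia = S/5 = (1000/483)/5 = 200/483 ≈ 0.414 in

S = 1000/483 in ≈ 2.070 in; Ia = 200/483 in ≈ 0.414 in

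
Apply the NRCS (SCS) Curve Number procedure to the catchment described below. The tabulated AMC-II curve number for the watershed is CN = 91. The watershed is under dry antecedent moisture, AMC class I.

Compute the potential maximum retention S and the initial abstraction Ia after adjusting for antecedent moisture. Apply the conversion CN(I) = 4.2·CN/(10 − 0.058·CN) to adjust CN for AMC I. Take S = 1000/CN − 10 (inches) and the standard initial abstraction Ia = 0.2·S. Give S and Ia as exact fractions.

Adjust CN=91 to AMC I: 4.2·91/(10 − 0.058·91) → (1911/5) ÷ (2361/500) = 63700/787 ≈ 80.940
S = 1000/(63700/787) − 10 = 1500/637 in ≈ 2.355 in
Ia = 0.2·(1500/637) = 300/637 in ≈ 0.471 in

S = 1500/637 in ≈ 2.355 in; Ia = 300/637 in ≈ 0.471 in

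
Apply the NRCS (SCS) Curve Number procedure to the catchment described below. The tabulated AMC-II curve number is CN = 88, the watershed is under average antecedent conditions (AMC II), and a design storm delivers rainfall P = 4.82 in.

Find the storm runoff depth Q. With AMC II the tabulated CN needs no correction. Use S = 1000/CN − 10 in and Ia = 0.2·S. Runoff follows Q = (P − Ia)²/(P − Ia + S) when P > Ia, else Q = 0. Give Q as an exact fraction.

CN(II) = 88; AMC II needs no correction.
S = 1000/88 − 10 = 15/11 in ≈ 1.364 in
Initial abstraction Ia = S/5 = (15/11)/5 = 3/11 ≈ 0.273 in
Excess rainfall: 4.820 − 0.273 = 4.547 in; P > Ia so Q > 0
Q: (2501/550)² ÷ (3251/550) = 6255001/1788050 in (≈ 3.498 in)

Q = 6255001/1788050 in ≈ 3.498 in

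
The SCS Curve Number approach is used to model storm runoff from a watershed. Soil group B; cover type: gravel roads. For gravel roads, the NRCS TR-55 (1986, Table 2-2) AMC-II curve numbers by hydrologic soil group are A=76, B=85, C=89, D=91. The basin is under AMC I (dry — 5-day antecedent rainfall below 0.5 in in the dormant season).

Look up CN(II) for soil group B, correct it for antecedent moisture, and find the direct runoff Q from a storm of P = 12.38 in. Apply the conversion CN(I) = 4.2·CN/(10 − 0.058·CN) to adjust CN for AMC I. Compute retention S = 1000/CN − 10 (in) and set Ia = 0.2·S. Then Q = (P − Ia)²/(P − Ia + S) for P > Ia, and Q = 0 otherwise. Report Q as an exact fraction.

Q = 4714332921/557282950 in ≈ 8.459 in

NRCS table: gravel roads, soil group B → CN(II) = 85
Dry (AMC I): CN(I) = 4.2·85/(10 − 0.058·85) = 357/(507/100) = 11900/169 ≈ 70.414
Retention S: 1000/CN − 10 with CN=70.414 → S = 500/119 ≈ 4.202 in
Ia = 0.2S: 0.2·4.202 = 0.840 in (exactly 100/119)
Excess rainfall: 12.380 − 0.840 = 11.540 in; P > Ia so Q > 0
Q: (68661/5950)² ÷ (93661/5950) = 4714332921/557282950 in (≈ 8.459 in)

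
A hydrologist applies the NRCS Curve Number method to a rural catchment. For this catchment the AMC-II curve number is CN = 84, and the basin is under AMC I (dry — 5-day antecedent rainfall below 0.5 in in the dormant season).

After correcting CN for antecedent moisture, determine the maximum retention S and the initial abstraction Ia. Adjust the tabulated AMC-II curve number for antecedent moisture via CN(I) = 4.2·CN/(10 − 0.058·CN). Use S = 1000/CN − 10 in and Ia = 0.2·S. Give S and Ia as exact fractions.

S = 2000/441 in ≈ 4.535 in; Ia = 400/441 in ≈ 0.907 in

Adjust CN=84 to AMC I: 4.2·84/(10 − 0.058·84) → (1764/5) ÷ (641/125) = 44100/641 ≈ 68.799
Retention S: 1000/CN − 10 with CN=68.799 → S = 2000/441 ≈ 4.535 in
Initial abstraction Ia = S/5 = (2000/441)/5 = 400/441 ≈ 0.907 in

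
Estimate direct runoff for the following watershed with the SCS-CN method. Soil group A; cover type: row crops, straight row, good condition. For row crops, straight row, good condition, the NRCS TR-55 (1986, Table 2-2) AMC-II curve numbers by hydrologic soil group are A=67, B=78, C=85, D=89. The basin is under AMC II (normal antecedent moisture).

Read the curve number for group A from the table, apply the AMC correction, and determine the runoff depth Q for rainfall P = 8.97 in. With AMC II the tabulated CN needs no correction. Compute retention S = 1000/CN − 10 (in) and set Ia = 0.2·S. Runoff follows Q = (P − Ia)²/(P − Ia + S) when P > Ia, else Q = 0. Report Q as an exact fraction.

NRCS table: row crops, straight row, good condition, soil group A → CN(II) = 67
CN(II) = 67; AMC II needs no correction.
Max retention: S = 1000/67 − 10 = 330/67 in (≈ 4.925 in)
Ia = 0.2S: 0.2·4.925 = 0.985 in (exactly 66/67)
Excess rainfall: 8.970 − 0.985 = 7.985 in; P > Ia so Q > 0
Q = (53499/6700)²/((53499/6700) + 330/67) = (2862143001/44890000)/(86499/6700) = 318015889/64393700 in ≈ 4.939 in

Q = 318015889/64393700 in ≈ 4.939 in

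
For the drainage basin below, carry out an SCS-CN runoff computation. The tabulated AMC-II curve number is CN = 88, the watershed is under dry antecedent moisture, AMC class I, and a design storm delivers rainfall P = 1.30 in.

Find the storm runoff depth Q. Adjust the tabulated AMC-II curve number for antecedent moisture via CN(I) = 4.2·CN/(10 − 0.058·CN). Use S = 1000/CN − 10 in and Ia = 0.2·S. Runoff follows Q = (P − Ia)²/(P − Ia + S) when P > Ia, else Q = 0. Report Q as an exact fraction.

CN(I) from CN(II)=88: (4.2·88)/(10 − 0.058·88) = 3850/51 ≈ 75.490
Retention S: 1000/CN − 10 with CN=75.490 → S = 250/77 ≈ 3.247 in
Initial abstraction Ia = S/5 = (250/77)/5 = 50/77 ≈ 0.649 in
Excess rainfall: 1.300 − 0.649 = 0.651 in; P > Ia so Q > 0
Q = (501/770)²/((501/770) + 250/77) = (251001/592900)/(3001/770) = 251001/2310770 in ≈ 0.109 in

Q = 251001/2310770 in ≈ 0.109 in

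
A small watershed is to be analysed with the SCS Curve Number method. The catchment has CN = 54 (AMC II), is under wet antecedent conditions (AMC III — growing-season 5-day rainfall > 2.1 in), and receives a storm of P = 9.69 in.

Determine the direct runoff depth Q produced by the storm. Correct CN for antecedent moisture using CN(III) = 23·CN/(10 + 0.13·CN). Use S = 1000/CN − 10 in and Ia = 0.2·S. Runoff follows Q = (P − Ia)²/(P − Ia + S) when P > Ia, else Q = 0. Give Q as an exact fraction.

Adjust CN=54 to AMC III: 23·54/(10 + 0.13·54) → 1242 ÷ (851/50) = 2700/37 ≈ 72.973
S = 1000/(2700/37) − 10 = 100/27 in ≈ 3.704 in
Initial abstraction Ia = S/5 = (100/27)/5 = 20/27 ≈ 0.741 in
Excess rainfall: 9.690 − 0.741 = 8.949 in; P > Ia so Q > 0
Q: (24163/2700)² ÷ (34163/2700) = 583850569/92240100 in (≈ 6.330 in)

Q = 583850569/92240100 in ≈ 6.330 in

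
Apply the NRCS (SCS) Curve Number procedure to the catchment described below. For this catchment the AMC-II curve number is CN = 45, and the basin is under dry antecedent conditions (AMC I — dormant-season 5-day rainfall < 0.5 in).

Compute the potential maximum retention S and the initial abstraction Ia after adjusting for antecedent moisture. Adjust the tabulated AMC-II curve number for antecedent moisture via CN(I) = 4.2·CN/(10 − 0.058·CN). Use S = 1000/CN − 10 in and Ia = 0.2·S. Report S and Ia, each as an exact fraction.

S = 5500/189 in ≈ 29.101 in; Ia = 1100/189 in ≈ 5.820 in

Dry (AMC I): CN(I) = 4.2·45/(10 − 0.058·45) = 189/(739/100) = 18900/739 ≈ 25.575
Max retention: S = 1000/(18900/739) − 10 = 5500/189 in (≈ 29.101 in)
Ia = 0.2S: 0.2·29.101 = 5.820 in (exactly 1100/189)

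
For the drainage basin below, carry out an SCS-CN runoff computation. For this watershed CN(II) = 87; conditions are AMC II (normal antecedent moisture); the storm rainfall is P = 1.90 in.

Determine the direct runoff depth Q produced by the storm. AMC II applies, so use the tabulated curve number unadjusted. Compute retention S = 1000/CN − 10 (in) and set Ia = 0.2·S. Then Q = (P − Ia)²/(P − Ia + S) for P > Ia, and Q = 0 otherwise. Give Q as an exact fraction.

Q = 1940449/2342910 in ≈ 0.828 in

CN(II) = 87; AMC II needs no correction.
Retention S: 1000/CN − 10 with CN=87.000 → S = 130/87 ≈ 1.494 in
Ia = 0.2S: 0.2·1.494 = 0.299 in (exactly 26/87)
Since P=1.900 > Ia=0.299: effective rainfall P−Ia = 1393/870 in
Q: (1393/870)² ÷ (2693/870) = 1940449/2342910 in (≈ 0.828 in)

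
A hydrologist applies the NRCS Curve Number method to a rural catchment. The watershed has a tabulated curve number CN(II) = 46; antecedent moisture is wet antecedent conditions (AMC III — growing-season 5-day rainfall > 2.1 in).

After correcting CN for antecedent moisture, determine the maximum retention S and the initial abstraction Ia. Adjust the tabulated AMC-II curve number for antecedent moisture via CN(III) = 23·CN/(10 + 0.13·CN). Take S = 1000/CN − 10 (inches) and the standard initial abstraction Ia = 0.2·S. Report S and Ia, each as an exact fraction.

Adjust CN=46 to AMC III: 23·46/(10 + 0.13·46) → 1058 ÷ (799/50) = 52900/799 ≈ 66.208
Retention S: 1000/CN − 10 with CN=66.208 → S = 2700/529 ≈ 5.104 in
Initial abstraction Ia = S/5 = (2700/529)/5 = 540/529 ≈ 1.021 in

S = 2700/529 in ≈ 5.104 in; Ia = 540/529 in ≈ 1.021 in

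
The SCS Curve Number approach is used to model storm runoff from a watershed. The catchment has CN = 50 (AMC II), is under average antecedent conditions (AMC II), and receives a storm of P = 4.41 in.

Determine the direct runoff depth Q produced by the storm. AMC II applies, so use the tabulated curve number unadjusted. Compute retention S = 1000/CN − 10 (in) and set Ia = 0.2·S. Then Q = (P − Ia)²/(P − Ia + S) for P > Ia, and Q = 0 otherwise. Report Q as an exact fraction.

AMC II — tabulated CN = 50 applies directly.
Max retention: S = 1000/50 − 10 = 10 in (≈ 10.000 in)
Initial abstraction Ia = S/5 = 10/5 = 2 ≈ 2.000 in
Since P=4.410 > Ia=2.000: effective rainfall P−Ia = 241/100 in
Q: (241/100)² ÷ (1241/100) = 58081/124100 in (≈ 0.468 in)

Q = 58081/124100 in ≈ 0.468 in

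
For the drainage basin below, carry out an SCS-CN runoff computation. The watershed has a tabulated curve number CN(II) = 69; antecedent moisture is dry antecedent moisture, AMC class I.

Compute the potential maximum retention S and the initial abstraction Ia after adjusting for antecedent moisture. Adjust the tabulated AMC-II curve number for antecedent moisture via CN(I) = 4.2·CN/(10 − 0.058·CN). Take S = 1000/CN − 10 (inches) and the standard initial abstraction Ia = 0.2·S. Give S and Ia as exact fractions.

S = 15500/1449 in ≈ 10.697 in; Ia = 3100/1449 in ≈ 2.139 in

Adjust CN=69 to AMC I: 4.2·69/(10 − 0.058·69) → (1449/5) ÷ (2999/500) = 144900/2999 ≈ 48.316
Retention S: 1000/CN − 10 with CN=48.316 → S = 15500/1449 ≈ 10.697 in
Initial abstraction Ia = S/5 = (15500/1449)/5 = 3100/1449 ≈ 2.139 in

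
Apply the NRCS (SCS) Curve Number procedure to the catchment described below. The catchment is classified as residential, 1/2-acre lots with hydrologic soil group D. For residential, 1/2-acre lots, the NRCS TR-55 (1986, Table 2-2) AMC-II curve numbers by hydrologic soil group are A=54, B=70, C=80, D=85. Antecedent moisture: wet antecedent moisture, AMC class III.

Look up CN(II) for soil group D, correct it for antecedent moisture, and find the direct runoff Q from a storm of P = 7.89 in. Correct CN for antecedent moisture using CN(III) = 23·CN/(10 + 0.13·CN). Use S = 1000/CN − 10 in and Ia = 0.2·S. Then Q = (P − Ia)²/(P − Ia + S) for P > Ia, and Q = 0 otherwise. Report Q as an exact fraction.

NRCS table: residential, 1/2-acre lots, soil group D → CN(II) = 85
CN(III) from CN(II)=85: (23·85)/(10 + 0.13·85) = 39100/421 ≈ 92.874
Retention S: 1000/CN − 10 with CN=92.874 → S = 300/391 ≈ 0.767 in
Initial abstraction Ia = S/5 = (300/391)/5 = 60/391 ≈ 0.153 in
Excess rainfall: 7.890 − 0.153 = 7.737 in; P > Ia so Q > 0
Runoff Q = (P−Ia)²/(P−Ia+S) = (7.737)²/(7.737+0.767) = 30501881667/4333570300 ≈ 7.039 in

Q = 30501881667/4333570300 in ≈ 7.039 in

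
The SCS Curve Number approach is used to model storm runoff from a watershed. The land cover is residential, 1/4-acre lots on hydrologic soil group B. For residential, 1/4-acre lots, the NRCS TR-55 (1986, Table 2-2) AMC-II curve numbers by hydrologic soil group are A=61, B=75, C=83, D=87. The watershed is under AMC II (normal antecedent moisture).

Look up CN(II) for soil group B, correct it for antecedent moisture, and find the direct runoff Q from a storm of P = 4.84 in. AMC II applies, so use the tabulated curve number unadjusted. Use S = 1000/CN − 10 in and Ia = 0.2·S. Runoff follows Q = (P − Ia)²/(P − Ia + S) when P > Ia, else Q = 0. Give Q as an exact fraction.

NRCS table: residential, 1/4-acre lots, soil group B → CN(II) = 75
CN(II) = 75; AMC II needs no correction.
Max retention: S = 1000/75 − 10 = 10/3 in (≈ 3.333 in)
Initial abstraction Ia = S/5 = (10/3)/5 = 2/3 ≈ 0.667 in
Excess rainfall: 4.840 − 0.667 = 4.173 in; P > Ia so Q > 0
Runoff Q = (P−Ia)²/(P−Ia+S) = (4.173)²/(4.173+3.333) = 97969/42225 ≈ 2.320 in

Q = 97969/42225 in ≈ 2.320 in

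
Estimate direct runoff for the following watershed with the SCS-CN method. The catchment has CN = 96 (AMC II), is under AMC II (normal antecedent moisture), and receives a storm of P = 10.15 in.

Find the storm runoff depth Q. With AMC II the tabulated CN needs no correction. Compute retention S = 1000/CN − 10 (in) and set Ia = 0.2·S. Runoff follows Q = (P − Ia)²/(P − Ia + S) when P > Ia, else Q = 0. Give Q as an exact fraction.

Q = 91204/9435 in ≈ 9.667 in

Average conditions: CN = 96 (no AMC adjustment).
Max retention: S = 1000/96 − 10 = 5/12 in (≈ 0.417 in)
Ia = 0.2S: 0.2·0.417 = 0.083 in (exactly 1/12)
P − Ia = 10.150 − 0.083 = 151/15 ≈ 10.067 in (> 0, runoff occurs)
Q = (151/15)²/((151/15) + 5/12) = (22801/225)/(629/60) = 91204/9435 in ≈ 9.667 in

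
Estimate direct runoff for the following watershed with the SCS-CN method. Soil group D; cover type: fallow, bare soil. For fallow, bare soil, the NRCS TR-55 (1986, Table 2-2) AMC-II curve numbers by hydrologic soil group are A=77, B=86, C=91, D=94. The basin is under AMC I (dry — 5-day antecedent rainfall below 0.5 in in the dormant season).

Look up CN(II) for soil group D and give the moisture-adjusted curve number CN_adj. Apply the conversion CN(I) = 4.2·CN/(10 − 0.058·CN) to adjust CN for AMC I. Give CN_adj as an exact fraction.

CN_adj = 32900/379 ≈ 86.807

NRCS table: fallow, bare soil, soil group D → CN(II) = 94
Adjust CN=94 to AMC I: 4.2·94/(10 − 0.058·94) → (1974/5) ÷ (1137/250) = 32900/379 ≈ 86.807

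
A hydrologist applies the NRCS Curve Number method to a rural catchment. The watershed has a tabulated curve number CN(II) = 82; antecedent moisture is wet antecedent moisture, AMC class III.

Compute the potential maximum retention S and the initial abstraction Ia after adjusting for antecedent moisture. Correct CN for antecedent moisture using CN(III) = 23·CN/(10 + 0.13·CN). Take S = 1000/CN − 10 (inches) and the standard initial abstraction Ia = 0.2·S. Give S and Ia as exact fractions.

Adjust CN=82 to AMC III: 23·82/(10 + 0.13·82) → 1886 ÷ (1033/50) = 94300/1033 ≈ 91.288
Max retention: S = 1000/(94300/1033) − 10 = 900/943 in (≈ 0.954 in)
Initial abstraction Ia = S/5 = (900/943)/5 = 180/943 ≈ 0.191 in

S = 900/943 in ≈ 0.954 in; Ia = 180/943 in ≈ 0.191 in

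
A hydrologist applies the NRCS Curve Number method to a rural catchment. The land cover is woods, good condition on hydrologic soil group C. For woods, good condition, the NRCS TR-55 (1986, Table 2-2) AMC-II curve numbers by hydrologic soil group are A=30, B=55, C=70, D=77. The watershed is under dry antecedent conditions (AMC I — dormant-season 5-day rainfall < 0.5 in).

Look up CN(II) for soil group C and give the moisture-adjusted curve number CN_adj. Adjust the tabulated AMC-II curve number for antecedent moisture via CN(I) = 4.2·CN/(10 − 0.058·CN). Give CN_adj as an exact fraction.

CN_adj = 4900/99 ≈ 49.495

NRCS table: woods, good condition, soil group C → CN(II) = 70
Dry (AMC I): CN(I) = 4.2·70/(10 − 0.058·70) = 294/(297/50) = 4900/99 ≈ 49.495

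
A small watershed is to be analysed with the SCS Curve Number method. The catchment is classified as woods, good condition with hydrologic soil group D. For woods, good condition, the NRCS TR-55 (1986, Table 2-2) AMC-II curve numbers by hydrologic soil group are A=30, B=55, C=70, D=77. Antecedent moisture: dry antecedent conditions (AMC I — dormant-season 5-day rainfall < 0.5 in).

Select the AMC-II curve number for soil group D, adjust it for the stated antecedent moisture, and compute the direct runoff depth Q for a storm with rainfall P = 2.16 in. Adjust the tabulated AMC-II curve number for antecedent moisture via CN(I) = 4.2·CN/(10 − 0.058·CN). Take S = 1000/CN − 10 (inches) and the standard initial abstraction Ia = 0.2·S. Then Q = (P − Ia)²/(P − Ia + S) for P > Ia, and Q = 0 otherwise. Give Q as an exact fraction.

Q = 444556562/6413790075 in ≈ 0.069 in

NRCS table: woods, good condition, soil group D → CN(II) = 77
CN(I) from CN(II)=77: (4.2·77)/(10 − 0.058·77) = 161700/2767 ≈ 58.439
S = 1000/(161700/2767) − 10 = 11500/1617 in ≈ 7.112 in
Initial abstraction Ia = S/5 = (11500/1617)/5 = 2300/1617 ≈ 1.422 in
Since P=2.160 > Ia=1.422: effective rainfall P−Ia = 29818/40425 in
Q = (29818/40425)²/((29818/40425) + 11500/1617) = (889113124/1634180625)/(317318/40425) = 444556562/6413790075 in ≈ 0.069 in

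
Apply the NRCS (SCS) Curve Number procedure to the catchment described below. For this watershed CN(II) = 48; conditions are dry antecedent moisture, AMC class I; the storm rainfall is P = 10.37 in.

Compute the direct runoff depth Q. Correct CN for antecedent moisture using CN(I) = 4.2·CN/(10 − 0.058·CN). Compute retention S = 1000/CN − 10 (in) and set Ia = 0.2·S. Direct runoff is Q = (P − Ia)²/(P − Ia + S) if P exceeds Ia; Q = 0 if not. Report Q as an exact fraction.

Q = 1077874561/1230585300 in ≈ 0.876 in

Adjust CN=48 to AMC I: 4.2·48/(10 − 0.058·48) → (1008/5) ÷ (902/125) = 12600/451 ≈ 27.938
Max retention: S = 1000/(12600/451) − 10 = 1625/63 in (≈ 25.794 in)
Ia = 0.2·(1625/63) = 325/63 in ≈ 5.159 in
P − Ia = 10.370 − 5.159 = 32831/6300 ≈ 5.211 in (> 0, runoff occurs)
Q: (32831/6300)² ÷ (195331/6300) = 1077874561/1230585300 in (≈ 0.876 in)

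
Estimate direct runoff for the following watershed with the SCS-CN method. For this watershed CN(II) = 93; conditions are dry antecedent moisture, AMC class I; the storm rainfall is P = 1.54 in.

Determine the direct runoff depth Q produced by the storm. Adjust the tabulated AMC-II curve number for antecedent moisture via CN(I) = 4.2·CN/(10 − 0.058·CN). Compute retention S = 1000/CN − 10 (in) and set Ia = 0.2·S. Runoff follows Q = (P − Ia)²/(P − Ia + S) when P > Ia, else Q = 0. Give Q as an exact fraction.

Q = 271689289/578687850 in ≈ 0.469 in

CN(I) from CN(II)=93: (4.2·93)/(10 − 0.058·93) = 27900/329 ≈ 84.802
Retention S: 1000/CN − 10 with CN=84.802 → S = 500/279 ≈ 1.792 in
Initial abstraction Ia = S/5 = (500/279)/5 = 100/279 ≈ 0.358 in
P − Ia = 1.540 − 0.358 = 16483/13950 ≈ 1.182 in (> 0, runoff occurs)
Q = (16483/13950)²/((16483/13950) + 500/279) = (271689289/194602500)/(41483/13950) = 271689289/578687850 in ≈ 0.469 in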